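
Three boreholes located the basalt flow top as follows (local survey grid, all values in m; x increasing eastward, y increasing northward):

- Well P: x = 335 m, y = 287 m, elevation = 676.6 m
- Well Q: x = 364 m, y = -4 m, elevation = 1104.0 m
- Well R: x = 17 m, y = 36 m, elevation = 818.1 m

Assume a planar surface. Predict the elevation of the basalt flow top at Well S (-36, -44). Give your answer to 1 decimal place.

Two edge vectors: Well P→Well Q = (29, -291, 427.4), Well P→Well R = (-318, -251, 141.5).
Normal n = (Well P→Well Q) × (Well P→Well R) = (66100.9, -140016.7, -99817).
So ∂z/∂x = −n_x/n_z = 0.66222 and ∂z/∂y = −n_y/n_z = −1.40273.
Intercept c from Well P: 676.6 − 221.84 + 402.58 = 857.34.
At (-36, -44): z = −23.8 + 61.7 + 857.34 = 895.2 m.

895.2 m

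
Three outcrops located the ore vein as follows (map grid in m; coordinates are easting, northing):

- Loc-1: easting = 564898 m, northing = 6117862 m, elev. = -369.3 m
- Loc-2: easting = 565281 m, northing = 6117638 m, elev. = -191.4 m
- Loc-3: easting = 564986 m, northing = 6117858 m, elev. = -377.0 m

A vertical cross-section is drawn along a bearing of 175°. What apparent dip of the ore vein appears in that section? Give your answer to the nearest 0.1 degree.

45.2°

Let the plane be z = a·easting + b·northing + c.
Loc-2−Loc-1: 383a − 224b = 177.9;  Loc-3−Loc-1: 88a − 4b = −7.7.
Solving gives a = −0.13402, b = −1.02334.
Unit vector along 175° is (sin 175°, cos 175°) = (0.0872, -0.9962).
Slope in that direction = a·(0.0872) + b·(-0.9962) = 1.00776.
Apparent dip = arctan|1.00776| = 45.2° (true dip is 45.9°, so apparent ≤ true as expected).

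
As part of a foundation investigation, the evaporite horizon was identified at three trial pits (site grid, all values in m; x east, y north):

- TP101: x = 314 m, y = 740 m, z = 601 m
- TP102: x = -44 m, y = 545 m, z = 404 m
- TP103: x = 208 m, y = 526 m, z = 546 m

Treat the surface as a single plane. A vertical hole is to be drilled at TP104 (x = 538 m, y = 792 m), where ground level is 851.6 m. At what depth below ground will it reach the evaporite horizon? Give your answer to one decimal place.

125.8 m

Two edge vectors: TP101→TP102 = (-358, -195, -197), TP101→TP103 = (-106, -214, -55).
Normal n = (TP101→TP102) × (TP101→TP103) = (-31433, 1192, 55942).
So ∂z/∂x = −n_x/n_z = 0.56189 and ∂z/∂y = −n_y/n_z = −0.02131.
Intercept c from TP101: 601 − 176.43 + 15.77 = 440.34.
At (538, 792): z_contact = 302.29 − 16.88 + 440.34 = 725.75 m.
Depth below ground = 851.6 − 725.75 = 125.8 m.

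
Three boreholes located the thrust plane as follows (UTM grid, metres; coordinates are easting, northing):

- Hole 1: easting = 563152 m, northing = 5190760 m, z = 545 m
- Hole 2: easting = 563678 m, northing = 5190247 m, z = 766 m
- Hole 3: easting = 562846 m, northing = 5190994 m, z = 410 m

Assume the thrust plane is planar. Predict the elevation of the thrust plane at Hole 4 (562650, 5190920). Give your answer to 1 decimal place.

Let the plane be z = a·easting + b·northing + c.
Hole 2−Hole 1: 526a − 513b = 221;  Hole 3−Hole 1: −306a + 234b = −135.
Solving gives a = 0.517525226, b = 0.099840680.
Then c = 545 − a·563152 − b·5190760 = −809149.37.
At (562650, 5190920): z = 291185.6 + 518265.0 − 809149.37 = 301.2 m.

301.2 m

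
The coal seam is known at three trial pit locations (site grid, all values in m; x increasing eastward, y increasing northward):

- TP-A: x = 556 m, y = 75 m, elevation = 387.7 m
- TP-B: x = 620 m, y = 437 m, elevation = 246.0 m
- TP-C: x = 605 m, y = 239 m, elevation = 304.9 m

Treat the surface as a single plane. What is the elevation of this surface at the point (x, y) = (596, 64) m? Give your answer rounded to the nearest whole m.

Two edge vectors: TP-A→TP-B = (64, 362, -141.7), TP-A→TP-C = (49, 164, -82.8).
Normal n = (TP-A→TP-B) × (TP-A→TP-C) = (-6734.8, -1644.1, -7242).
So ∂z/∂x = −n_x/n_z = −0.92996 and ∂z/∂y = −n_y/n_z = −0.22702.
Intercept c from TP-A: 387.7 + 517.06 + 17.03 = 921.79.
At (596, 64): z = −554.3 − 14.5 + 921.79 = 353.0 m.

353 m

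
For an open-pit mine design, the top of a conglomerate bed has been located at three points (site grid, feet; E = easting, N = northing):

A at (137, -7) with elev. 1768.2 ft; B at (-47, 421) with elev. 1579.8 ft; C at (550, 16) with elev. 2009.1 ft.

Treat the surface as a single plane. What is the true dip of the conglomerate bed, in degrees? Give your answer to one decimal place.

Two edge vectors: A→B = (-184, 428, -188.4), A→C = (413, 23, 240.9).
Normal n = (A→B) × (A→C) = (107438.4, -33483.6, -180996).
So ∂z/∂E = −n_x/n_z = 0.59360 and ∂z/∂N = −n_y/n_z = −0.18500.
Gradient magnitude |∇z| = √(a² + b²) = √(0.35236 + 0.03422) = 0.62175.
True dip = arctan(0.62175) = 31.9°, dipping toward WNW (azimuth ≈ 287°).

31.9°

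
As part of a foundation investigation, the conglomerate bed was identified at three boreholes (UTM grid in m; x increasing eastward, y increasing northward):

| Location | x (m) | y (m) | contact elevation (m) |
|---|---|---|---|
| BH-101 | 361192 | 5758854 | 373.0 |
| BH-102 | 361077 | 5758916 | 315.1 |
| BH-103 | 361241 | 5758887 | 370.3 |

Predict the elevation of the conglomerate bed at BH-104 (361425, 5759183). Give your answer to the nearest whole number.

281 m

Two edge vectors: BH-101→BH-102 = (-115, 62, -57.9), BH-101→BH-103 = (49, 33, -2.7).
Normal n = (BH-101→BH-102) × (BH-101→BH-103) = (1743.3, -3147.6, -6833).
So ∂z/∂x = −n_x/n_z = 0.25512952 and ∂z/∂y = −n_y/n_z = −0.46064686.
Intercept c from BH-101: 373 − 92150.74 + 2652798.02 = 2561020.28.
At (361425, 5759183): z = 92210.2 − 2652949.6 + 2561020.28 = 280.9 m.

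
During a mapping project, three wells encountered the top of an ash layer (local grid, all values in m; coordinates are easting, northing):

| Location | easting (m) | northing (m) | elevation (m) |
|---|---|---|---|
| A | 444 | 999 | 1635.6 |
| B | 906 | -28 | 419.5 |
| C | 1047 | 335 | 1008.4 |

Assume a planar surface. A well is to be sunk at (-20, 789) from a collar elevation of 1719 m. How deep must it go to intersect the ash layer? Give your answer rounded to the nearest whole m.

624 m

Two edge vectors: A→B = (462, -1027, -1216.1), A→C = (603, -664, -627.2).
Normal n = (A→B) × (A→C) = (-163356, -443541.9, 312513).
So ∂z/∂easting = −n_x/n_z = 0.52272 and ∂z/∂northing = −n_y/n_z = 1.41928.
Intercept c from A: 1635.6 − 232.09 − 1417.86 = −14.34.
At (-20, 789): z_contact = −10.5 + 1119.8 − 14.34 = 1095.0 m.
Depth below ground = 1719 − 1095.0 = 624 m.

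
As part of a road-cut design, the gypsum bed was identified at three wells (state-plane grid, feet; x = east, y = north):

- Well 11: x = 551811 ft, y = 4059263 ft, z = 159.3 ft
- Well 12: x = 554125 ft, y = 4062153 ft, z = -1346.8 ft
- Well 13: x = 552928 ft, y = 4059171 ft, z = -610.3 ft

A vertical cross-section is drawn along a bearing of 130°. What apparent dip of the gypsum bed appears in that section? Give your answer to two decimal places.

28.56°

Let the plane be z = a·x + b·y + c.
Well 12−Well 11: 2314a + 2890b = −1506.1;  Well 13−Well 11: 1117a − 92b = −769.6.
Solving gives a = −0.68663, b = 0.02864.
Unit vector along 130° is (sin 130°, cos 130°) = (0.7660, -0.6428).
Slope in that direction = a·(0.7660) + b·(-0.6428) = −0.54440.
Apparent dip = arctan|0.54440| = 28.56° (true dip is 34.5°, so apparent ≤ true as expected).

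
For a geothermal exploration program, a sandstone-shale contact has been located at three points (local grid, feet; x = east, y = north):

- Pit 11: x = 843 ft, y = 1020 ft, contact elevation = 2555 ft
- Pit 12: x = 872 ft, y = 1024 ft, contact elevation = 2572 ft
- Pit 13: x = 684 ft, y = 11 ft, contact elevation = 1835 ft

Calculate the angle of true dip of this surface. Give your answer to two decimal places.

38.92°

Let the plane be z = a·x + b·y + c.
Pit 12−Pit 11: 29a + 4b = 17;  Pit 13−Pit 11: −159a − 1009b = −720.
Solving gives a = 0.49862, b = 0.63500.
Gradient magnitude |∇z| = √(a² + b²) = √(0.24862 + 0.40323) = 0.80737.
True dip = arctan(0.80737) = 38.92°, dipping toward SW (azimuth ≈ 218°).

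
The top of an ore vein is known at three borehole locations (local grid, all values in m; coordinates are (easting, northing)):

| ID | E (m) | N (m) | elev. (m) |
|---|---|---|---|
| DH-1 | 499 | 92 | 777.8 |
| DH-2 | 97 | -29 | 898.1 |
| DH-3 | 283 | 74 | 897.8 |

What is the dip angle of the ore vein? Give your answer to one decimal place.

53.4°

Let the plane be z = a·E + b·N + c.
DH-2−DH-1: −402a − 121b = 120.3;  DH-3−DH-1: −216a − 18b = 120.
Solving gives a = −0.65368, b = 1.17752.
Gradient magnitude |∇z| = √(a² + b²) = √(0.42730 + 1.38656) = 1.34680.
True dip = arctan(1.34680) = 53.4°, dipping toward SSE (azimuth ≈ 151°).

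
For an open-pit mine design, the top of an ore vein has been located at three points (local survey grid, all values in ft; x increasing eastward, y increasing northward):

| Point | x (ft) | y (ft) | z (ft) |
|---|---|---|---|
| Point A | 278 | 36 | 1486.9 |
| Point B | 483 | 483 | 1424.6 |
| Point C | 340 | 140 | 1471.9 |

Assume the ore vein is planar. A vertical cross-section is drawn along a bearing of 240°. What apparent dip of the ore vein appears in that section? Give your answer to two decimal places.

Two edge vectors: Point A→Point B = (205, 447, -62.3), Point A→Point C = (62, 104, -15).
Normal n = (Point A→Point B) × (Point A→Point C) = (-225.8, -787.6, -6394).
So ∂z/∂x = −n_x/n_z = −0.03531 and ∂z/∂y = −n_y/n_z = −0.12318.
Unit vector along 240° is (sin 240°, cos 240°) = (-0.8660, -0.5000).
Slope in that direction = a·(-0.8660) + b·(-0.5000) = 0.09217.
Apparent dip = arctan|0.09217| = 5.27° (true dip is 7.3°, so apparent ≤ true as expected).

5.27°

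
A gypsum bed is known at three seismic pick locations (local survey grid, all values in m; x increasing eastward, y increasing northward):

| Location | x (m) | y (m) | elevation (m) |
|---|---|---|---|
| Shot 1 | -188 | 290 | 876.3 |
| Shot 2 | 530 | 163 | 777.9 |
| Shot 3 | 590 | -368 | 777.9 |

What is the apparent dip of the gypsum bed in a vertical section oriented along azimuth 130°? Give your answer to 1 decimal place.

Let the plane be z = a·x + b·y + c.
Shot 2−Shot 1: 718a − 127b = −98.4;  Shot 3−Shot 1: 778a − 658b = −98.4.
Solving gives a = −0.13984, b = −0.01580.
Unit vector along 130° is (sin 130°, cos 130°) = (0.7660, -0.6428).
Slope in that direction = a·(0.7660) + b·(-0.6428) = −0.09697.
Apparent dip = arctan|0.09697| = 5.5° (true dip is 8.0°, so apparent ≤ true as expected).

5.5°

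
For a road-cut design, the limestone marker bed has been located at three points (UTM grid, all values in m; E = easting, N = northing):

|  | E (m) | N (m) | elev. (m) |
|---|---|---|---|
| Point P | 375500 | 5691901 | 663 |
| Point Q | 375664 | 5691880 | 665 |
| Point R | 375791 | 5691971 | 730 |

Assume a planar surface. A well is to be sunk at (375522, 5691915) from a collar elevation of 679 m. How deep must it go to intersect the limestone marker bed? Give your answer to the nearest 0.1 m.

5.8 m

Let the plane be z = a·E + b·N + c.
Point Q−Point P: 164a − 21b = 2;  Point R−Point P: 291a + 70b = 67.
Solving gives a = 0.087942698, b = 0.591552498.
Then c = 663 − a·375500 − b·5691901 = −3399417.74.
At (375522, 5691915): z_contact = 33024.42 + 3367066.54 − 3399417.74 = 673.22 m.
Depth below ground = 679 − 673.22 = 5.8 m.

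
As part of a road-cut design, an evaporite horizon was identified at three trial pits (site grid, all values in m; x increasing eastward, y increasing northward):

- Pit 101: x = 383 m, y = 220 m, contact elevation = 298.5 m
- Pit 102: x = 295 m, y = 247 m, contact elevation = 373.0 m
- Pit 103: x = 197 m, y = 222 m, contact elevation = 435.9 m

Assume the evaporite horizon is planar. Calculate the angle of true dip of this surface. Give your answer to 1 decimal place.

Let the plane be z = a·x + b·y + c.
Pit 102−Pit 101: −88a + 27b = 74.5;  Pit 103−Pit 101: −186a + 2b = 137.4.
Solving gives a = −0.73479, b = 0.36438.
Gradient magnitude |∇z| = √(a² + b²) = √(0.53992 + 0.13277) = 0.82018.
True dip = arctan(0.82018) = 39.4°, dipping toward ESE (azimuth ≈ 116°).

39.4°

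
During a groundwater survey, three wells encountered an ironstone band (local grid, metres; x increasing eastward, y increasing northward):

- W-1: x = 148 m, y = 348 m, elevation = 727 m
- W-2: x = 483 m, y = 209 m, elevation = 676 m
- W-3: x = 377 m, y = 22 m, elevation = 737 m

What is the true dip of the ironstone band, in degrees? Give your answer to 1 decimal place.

Let the plane be z = a·x + b·y + c.
W-2−W-1: 335a − 139b = −51;  W-3−W-1: 229a − 326b = 10.
Solving gives a = −0.23283, b = −0.19423.
Gradient magnitude |∇z| = √(a² + b²) = √(0.05421 + 0.03772) = 0.30320.
True dip = arctan(0.30320) = 16.9°, dipping toward NE (azimuth ≈ 050°).

16.9°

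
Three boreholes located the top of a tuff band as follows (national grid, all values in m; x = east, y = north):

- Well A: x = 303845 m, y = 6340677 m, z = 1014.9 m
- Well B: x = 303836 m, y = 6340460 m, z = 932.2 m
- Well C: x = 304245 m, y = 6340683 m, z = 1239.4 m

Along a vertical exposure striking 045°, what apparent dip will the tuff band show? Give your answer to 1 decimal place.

32.9°

Let the plane be z = a·x + b·y + c.
Well B−Well A: −9a − 217b = −82.7;  Well C−Well A: 400a + 6b = 224.5.
Solving gives a = 0.55588, b = 0.35805.
Unit vector along 045° is (sin 45°, cos 45°) = (0.7071, 0.7071).
Slope in that direction = a·(0.7071) + b·(0.7071) = 0.64625.
Apparent dip = arctan|0.64625| = 32.9° (true dip is 33.5°, so apparent ≤ true as expected).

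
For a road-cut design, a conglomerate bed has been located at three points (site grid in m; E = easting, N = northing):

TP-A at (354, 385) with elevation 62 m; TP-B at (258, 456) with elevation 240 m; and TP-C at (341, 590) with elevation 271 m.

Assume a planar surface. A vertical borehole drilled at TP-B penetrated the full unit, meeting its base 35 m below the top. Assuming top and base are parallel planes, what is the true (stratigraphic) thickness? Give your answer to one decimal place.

Let the plane be z = a·E + b·N + c.
TP-B−TP-A: −96a + 71b = 178;  TP-C−TP-A: −13a + 205b = 209.
Solving gives a = −1.15429, b = 0.94631.
|∇z| = √(a²+b²) = 1.49261, so dip δ = arctan(1.49261) = 56.18°.
True thickness = vertical thickness × cos δ = 35 × cos 56.18° = 19.5 m.

19.5 m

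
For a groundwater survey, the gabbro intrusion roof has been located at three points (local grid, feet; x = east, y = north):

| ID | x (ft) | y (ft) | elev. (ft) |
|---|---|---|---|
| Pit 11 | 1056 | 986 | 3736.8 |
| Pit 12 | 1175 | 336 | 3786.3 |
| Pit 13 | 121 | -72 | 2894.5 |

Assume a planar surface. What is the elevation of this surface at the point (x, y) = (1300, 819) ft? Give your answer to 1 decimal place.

3924.0 ft

Let the plane be z = a·x + b·y + c.
Pit 12−Pit 11: 119a − 650b = 49.5;  Pit 13−Pit 11: −935a − 1058b = −842.3.
Solving gives a = 0.817644, b = 0.073538.
Then c = 3736.8 − a·1056 − b·986 = 2800.86.
At (1300, 819): z = 1062.9 + 60.2 + 2800.86 = 3924.0 ft.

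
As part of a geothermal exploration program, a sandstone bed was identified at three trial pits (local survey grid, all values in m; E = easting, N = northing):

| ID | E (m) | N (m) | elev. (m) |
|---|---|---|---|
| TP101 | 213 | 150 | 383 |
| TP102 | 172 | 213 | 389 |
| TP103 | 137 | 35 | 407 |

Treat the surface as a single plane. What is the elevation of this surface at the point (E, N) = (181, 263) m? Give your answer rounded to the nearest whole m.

Let the plane be z = a·E + b·N + c.
TP102−TP101: −41a + 63b = 6;  TP103−TP101: −76a − 115b = 24.
Solving gives a = −0.23172, b = −0.05556.
Then c = 383 − a·213 − b·150 = 440.69.
At (181, 263): z = −41.9 − 14.6 + 440.69 = 384.1 m.

384 m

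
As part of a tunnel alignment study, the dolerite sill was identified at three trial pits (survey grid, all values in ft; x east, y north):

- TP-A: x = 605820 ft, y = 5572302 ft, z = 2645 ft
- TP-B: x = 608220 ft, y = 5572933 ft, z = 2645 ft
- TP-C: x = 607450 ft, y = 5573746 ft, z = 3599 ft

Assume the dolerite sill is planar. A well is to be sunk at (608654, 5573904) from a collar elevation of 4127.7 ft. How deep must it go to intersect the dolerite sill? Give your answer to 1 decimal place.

Let the plane be z = a·x + b·y + c.
TP-B−TP-A: 2400a + 631b = 0;  TP-C−TP-A: 1630a + 1444b = 954.
Solving gives a = −0.247007267, b = 0.939488812.
Then c = 2645 − a·605820 − b·5572302 = −5082828.45.
At (608654, 5573904): z_contact = −150341.96 + 5236620.45 − 5082828.45 = 3450.04 ft.
Depth below ground = 4127.7 − 3450.04 = 677.7 ft.

677.7 ft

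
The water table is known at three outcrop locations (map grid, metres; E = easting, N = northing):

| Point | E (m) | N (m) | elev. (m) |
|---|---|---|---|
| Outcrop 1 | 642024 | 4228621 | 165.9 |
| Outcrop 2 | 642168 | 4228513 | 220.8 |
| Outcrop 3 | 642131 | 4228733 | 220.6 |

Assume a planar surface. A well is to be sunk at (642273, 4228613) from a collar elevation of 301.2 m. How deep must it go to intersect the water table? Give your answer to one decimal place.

Let the plane be z = a·E + b·N + c.
Outcrop 2−Outcrop 1: 144a − 108b = 54.9;  Outcrop 3−Outcrop 1: 107a + 112b = 54.7.
Solving gives a = 0.435500650, b = 0.072334200.
Then c = 165.9 − a·642024 − b·4228621 = −585309.89.
At (642273, 4228613): z_contact = 279710.31 + 305873.34 − 585309.89 = 273.76 m.
Depth below ground = 301.2 − 273.76 = 27.4 m.

27.4 m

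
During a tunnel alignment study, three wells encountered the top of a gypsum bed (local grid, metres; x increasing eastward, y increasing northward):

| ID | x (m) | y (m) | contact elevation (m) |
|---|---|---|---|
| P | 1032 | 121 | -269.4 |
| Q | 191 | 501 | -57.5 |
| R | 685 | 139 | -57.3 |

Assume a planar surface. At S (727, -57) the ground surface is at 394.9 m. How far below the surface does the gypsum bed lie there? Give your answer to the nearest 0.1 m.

Two edge vectors: P→Q = (-841, 380, 211.9), P→R = (-347, 18, 212.1).
Normal n = (P→Q) × (P→R) = (76783.8, 104846.8, 116722).
So ∂z/∂x = −n_x/n_z = −0.657835 and ∂z/∂y = −n_y/n_z = −0.898261.
Intercept c from P: -269.4 + 678.89 + 108.69 = 518.18.
At (727, -57): z_contact = −478.25 + 51.20 + 518.18 = 91.13 m.
Depth below ground = 394.9 − 91.13 = 303.8 m.

303.8 m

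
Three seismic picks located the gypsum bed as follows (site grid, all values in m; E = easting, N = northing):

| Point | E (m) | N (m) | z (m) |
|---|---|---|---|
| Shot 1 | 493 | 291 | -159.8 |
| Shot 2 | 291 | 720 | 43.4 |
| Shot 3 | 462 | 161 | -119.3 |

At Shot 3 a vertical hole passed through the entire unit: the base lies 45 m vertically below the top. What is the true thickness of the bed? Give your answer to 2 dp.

Let the plane be z = a·E + b·N + c.
Shot 2−Shot 1: −202a + 429b = 203.2;  Shot 3−Shot 1: −31a − 130b = 40.5.
Solving gives a = −1.10697, b = −0.04757.
|∇z| = √(a²+b²) = 1.10799, so dip δ = arctan(1.10799) = 47.93°.
True thickness = vertical thickness × cos δ = 45 × cos 47.93° = 30.15 m.

30.15 m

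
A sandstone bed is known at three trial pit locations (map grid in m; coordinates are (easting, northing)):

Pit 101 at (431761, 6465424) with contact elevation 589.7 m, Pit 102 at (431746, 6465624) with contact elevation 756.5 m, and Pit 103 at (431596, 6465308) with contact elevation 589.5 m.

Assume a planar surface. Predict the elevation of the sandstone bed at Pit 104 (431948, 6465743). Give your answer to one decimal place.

738.5 m

Two edge vectors: Pit 101→Pit 102 = (-15, 200, 166.8), Pit 101→Pit 103 = (-165, -116, -0.2).
Normal n = (Pit 101→Pit 102) × (Pit 101→Pit 103) = (19308.8, -27525, 34740).
So ∂z/∂E = −n_x/n_z = −0.555808866 and ∂z/∂N = −n_y/n_z = 0.792314335.
Intercept c from Pit 101: 589.7 + 239976.59 − 5122648.12 = −4882081.83.
At (431948, 6465743): z = −240080.5 + 5122900.9 − 4882081.83 = 738.5 m.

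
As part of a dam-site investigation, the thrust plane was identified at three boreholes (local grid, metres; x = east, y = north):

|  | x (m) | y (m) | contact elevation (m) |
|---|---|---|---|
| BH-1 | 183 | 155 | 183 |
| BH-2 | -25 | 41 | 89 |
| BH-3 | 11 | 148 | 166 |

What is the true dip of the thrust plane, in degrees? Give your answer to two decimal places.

Two edge vectors: BH-1→BH-2 = (-208, -114, -94), BH-1→BH-3 = (-172, -7, -17).
Normal n = (BH-1→BH-2) × (BH-1→BH-3) = (1280, 12632, -18152).
So ∂z/∂x = −n_x/n_z = 0.07052 and ∂z/∂y = −n_y/n_z = 0.69590.
Gradient magnitude |∇z| = √(a² + b²) = √(0.00497 + 0.48428) = 0.69946.
True dip = arctan(0.69946) = 34.97°, dipping toward S (azimuth ≈ 186°).

34.97°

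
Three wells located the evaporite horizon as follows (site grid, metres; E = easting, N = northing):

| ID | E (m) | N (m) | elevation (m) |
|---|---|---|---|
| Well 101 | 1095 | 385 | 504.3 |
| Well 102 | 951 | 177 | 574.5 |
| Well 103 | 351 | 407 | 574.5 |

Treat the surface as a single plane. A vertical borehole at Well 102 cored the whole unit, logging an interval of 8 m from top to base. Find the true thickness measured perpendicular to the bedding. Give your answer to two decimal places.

7.69 m

Let the plane be z = a·E + b·N + c.
Well 102−Well 101: −144a − 208b = 70.2;  Well 103−Well 101: −744a + 22b = 70.2.
Solving gives a = −0.10224, b = −0.26672.
|∇z| = √(a²+b²) = 0.28564, so dip δ = arctan(0.28564) = 15.94°.
True thickness = vertical thickness × cos δ = 8 × cos 15.94° = 7.69 m.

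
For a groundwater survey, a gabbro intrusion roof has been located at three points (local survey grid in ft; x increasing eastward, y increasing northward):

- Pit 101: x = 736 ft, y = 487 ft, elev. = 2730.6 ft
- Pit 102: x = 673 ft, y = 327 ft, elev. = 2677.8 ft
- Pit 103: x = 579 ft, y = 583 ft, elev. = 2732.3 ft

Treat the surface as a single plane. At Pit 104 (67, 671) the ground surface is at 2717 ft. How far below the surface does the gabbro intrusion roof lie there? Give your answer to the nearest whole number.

40 ft

Let the plane be z = a·x + b·y + c.
Pit 102−Pit 101: −63a − 160b = −52.8;  Pit 103−Pit 101: −157a + 96b = 1.7.
Solving gives a = 0.15390, b = 0.26940.
Then c = 2730.6 − a·736 − b·487 = 2486.13.
At (67, 671): z_contact = 10.3 + 180.8 + 2486.13 = 2677.2 ft.
Depth below ground = 2717 − 2677.2 = 40 ft.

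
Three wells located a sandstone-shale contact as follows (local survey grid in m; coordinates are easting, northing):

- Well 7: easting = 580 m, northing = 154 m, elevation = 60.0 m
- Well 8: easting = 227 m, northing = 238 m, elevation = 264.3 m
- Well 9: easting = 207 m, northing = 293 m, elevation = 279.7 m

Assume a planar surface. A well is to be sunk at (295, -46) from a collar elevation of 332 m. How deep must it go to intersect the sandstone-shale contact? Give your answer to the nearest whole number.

Two edge vectors: Well 7→Well 8 = (-353, 84, 204.3), Well 7→Well 9 = (-373, 139, 219.7).
Normal n = (Well 7→Well 8) × (Well 7→Well 9) = (-9942.9, 1350.2, -17735).
So ∂z/∂easting = −n_x/n_z = −0.56064 and ∂z/∂northing = −n_y/n_z = 0.07613.
Intercept c from Well 7: 60 + 325.17 − 11.72 = 373.45.
At (295, -46): z_contact = −165.4 − 3.5 + 373.45 = 204.6 m.
Depth below ground = 332 − 204.6 = 127 m.

127 m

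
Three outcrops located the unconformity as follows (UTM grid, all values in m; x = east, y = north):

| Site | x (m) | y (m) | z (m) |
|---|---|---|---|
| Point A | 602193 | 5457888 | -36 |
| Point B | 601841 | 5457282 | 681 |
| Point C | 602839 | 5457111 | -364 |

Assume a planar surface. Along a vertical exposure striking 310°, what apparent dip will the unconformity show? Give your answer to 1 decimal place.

Two edge vectors: Point A→Point B = (-352, -606, 717), Point A→Point C = (646, -777, -328).
Normal n = (Point A→Point B) × (Point A→Point C) = (755877, 347726, 664980).
So ∂z/∂x = −n_x/n_z = −1.13669 and ∂z/∂y = −n_y/n_z = −0.52291.
Unit vector along 310° is (sin 310°, cos 310°) = (-0.7660, 0.6428).
Slope in that direction = a·(-0.7660) + b·(0.6428) = 0.53463.
Apparent dip = arctan|0.53463| = 28.1° (true dip is 51.4°, so apparent ≤ true as expected).

28.1°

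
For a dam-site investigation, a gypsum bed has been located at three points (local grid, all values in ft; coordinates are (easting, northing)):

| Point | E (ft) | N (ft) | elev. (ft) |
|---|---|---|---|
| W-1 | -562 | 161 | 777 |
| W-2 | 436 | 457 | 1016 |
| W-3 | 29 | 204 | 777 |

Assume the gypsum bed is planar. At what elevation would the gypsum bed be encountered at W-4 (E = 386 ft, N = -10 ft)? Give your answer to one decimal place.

520.3 ft

Let the plane be z = a·E + b·N + c.
W-2−W-1: 998a + 296b = 239;  W-3−W-1: 591a + 43b = 0.
Solving gives a = −0.07784, b = 1.06989.
Then c = 777 − a·-562 − b·161 = 561.00.
At (386, -10): z = −30.0 − 10.7 + 561.00 = 520.3 ft.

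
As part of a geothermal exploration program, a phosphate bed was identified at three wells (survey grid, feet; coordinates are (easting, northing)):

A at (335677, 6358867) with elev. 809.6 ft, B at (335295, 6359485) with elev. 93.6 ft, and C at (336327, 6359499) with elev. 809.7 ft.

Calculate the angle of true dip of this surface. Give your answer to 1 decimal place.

45.3°

Let the plane be z = a·E + b·N + c.
B−A: −382a + 618b = −716;  C−A: 650a + 632b = 0.1.
Solving gives a = 0.70371, b = −0.72360.
Gradient magnitude |∇z| = √(a² + b²) = √(0.49521 + 0.52359) = 1.00936.
True dip = arctan(1.00936) = 45.3°, dipping toward NW (azimuth ≈ 316°).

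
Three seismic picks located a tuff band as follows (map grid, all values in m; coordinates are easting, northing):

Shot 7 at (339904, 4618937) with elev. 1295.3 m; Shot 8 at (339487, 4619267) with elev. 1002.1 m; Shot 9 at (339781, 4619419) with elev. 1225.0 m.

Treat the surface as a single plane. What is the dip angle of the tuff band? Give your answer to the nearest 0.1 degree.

36.4°

Two edge vectors: Shot 7→Shot 8 = (-417, 330, -293.2), Shot 7→Shot 9 = (-123, 482, -70.3).
Normal n = (Shot 7→Shot 8) × (Shot 7→Shot 9) = (118123.4, 6748.5, -160404).
So ∂z/∂easting = −n_x/n_z = 0.73641 and ∂z/∂northing = −n_y/n_z = 0.04207.
Gradient magnitude |∇z| = √(a² + b²) = √(0.54230 + 0.00177) = 0.73761.
True dip = arctan(0.73761) = 36.4°, dipping toward W (azimuth ≈ 267°).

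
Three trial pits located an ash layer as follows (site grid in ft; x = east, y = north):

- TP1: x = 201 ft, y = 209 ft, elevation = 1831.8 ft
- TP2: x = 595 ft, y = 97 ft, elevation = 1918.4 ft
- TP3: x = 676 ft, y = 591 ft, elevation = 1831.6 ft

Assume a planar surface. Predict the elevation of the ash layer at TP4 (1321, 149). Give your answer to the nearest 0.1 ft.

2025.7 ft

Let the plane be z = a·x + b·y + c.
TP2−TP1: 394a − 112b = 86.6;  TP3−TP1: 475a + 382b = −0.2.
Solving gives a = 0.162285, b = −0.202318.
Then c = 1831.8 − a·201 − b·209 = 1841.47.
At (1321, 149): z = 214.4 − 30.1 + 1841.47 = 2025.7 ft.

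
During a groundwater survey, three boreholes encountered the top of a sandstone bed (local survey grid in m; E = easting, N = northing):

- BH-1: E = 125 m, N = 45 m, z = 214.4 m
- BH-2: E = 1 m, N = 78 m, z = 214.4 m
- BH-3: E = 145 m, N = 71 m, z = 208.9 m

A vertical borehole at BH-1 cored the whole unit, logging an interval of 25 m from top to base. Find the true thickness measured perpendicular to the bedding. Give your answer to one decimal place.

Two edge vectors: BH-1→BH-2 = (-124, 33, 0), BH-1→BH-3 = (20, 26, -5.5).
Normal n = (BH-1→BH-2) × (BH-1→BH-3) = (-181.5, -682, -3884).
So ∂z/∂E = −n_x/n_z = −0.04673 and ∂z/∂N = −n_y/n_z = −0.17559.
|∇z| = √(a²+b²) = 0.18170, so dip δ = arctan(0.18170) = 10.30°.
True thickness = vertical thickness × cos δ = 25 × cos 10.30° = 24.6 m.

24.6 m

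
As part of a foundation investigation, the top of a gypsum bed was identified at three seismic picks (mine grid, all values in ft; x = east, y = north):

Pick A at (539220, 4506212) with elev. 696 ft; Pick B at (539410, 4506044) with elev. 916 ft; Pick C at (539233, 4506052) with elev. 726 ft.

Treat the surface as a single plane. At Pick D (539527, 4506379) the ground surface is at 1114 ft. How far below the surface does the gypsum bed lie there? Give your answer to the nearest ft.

107 ft

Two edge vectors: Pick A→Pick B = (190, -168, 220), Pick A→Pick C = (13, -160, 30).
Normal n = (Pick A→Pick B) × (Pick A→Pick C) = (30160, -2840, -28216).
So ∂z/∂x = −n_x/n_z = 1.06889708 and ∂z/∂y = −n_y/n_z = −0.10065211.
Intercept c from Pick A: 696 − 576370.68 + 453559.76 = −122114.93.
At (539527, 4506379): z_contact = 576698.8 − 453576.6 − 122114.93 = 1007.3 ft.
Depth below ground = 1114 − 1007.3 = 107 ft.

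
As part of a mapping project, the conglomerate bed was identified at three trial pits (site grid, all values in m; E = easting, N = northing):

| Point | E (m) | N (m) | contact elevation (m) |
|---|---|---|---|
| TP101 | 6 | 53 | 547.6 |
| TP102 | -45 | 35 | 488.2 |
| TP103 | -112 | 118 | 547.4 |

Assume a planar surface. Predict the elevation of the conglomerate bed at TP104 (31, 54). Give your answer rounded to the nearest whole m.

Let the plane be z = a·E + b·N + c.
TP102−TP101: −51a − 18b = −59.4;  TP103−TP101: −118a + 65b = −0.2.
Solving gives a = 0.71054, b = 1.28682.
Then c = 547.6 − a·6 − b·53 = 475.14.
At (31, 54): z = 22.0 + 69.5 + 475.14 = 566.7 m.

567 m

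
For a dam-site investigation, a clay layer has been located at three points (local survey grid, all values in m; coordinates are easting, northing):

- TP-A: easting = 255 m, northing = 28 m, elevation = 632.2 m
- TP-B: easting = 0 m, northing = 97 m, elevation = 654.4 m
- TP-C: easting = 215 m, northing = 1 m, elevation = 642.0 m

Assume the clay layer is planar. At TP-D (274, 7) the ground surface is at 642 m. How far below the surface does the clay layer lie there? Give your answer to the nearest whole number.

9 m

Let the plane be z = a·easting + b·northing + c.
TP-B−TP-A: −255a + 69b = 22.2;  TP-C−TP-A: −40a − 27b = 9.8.
Solving gives a = −0.13226, b = −0.16703.
Then c = 632.2 − a·255 − b·28 = 670.60.
At (274, 7): z_contact = −36.2 − 1.2 + 670.60 = 633.2 m.
Depth below ground = 642 − 633.2 = 9 m.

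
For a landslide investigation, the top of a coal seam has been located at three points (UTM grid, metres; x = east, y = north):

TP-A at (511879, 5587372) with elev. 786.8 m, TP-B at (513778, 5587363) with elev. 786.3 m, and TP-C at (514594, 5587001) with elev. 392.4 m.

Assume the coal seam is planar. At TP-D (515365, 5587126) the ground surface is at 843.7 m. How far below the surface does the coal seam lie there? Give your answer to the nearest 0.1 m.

Let the plane be z = a·x + b·y + c.
TP-B−TP-A: 1899a − 9b = −0.5;  TP-C−TP-A: 2715a − 371b = −394.4.
Solving gives a = 0.004946522, b = 1.099271718.
Then c = 786.8 − a·511879 − b·5587372 = −6143785.24.
At (515365, 5587126): z_contact = 2549.26 + 6141769.60 − 6143785.24 = 533.62 m.
Depth below ground = 843.7 − 533.62 = 310.1 m.

310.1 m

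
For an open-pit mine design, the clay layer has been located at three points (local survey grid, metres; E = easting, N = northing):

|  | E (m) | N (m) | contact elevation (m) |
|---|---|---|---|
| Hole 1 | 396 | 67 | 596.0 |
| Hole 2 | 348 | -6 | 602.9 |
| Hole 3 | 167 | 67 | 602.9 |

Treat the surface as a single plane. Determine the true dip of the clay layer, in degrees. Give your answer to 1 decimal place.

4.6°

Two edge vectors: Hole 1→Hole 2 = (-48, -73, 6.9), Hole 1→Hole 3 = (-229, 0, 6.9).
Normal n = (Hole 1→Hole 2) × (Hole 1→Hole 3) = (-503.7, -1248.9, -16717).
So ∂z/∂E = −n_x/n_z = −0.03013 and ∂z/∂N = −n_y/n_z = −0.07471.
Gradient magnitude |∇z| = √(a² + b²) = √(0.00091 + 0.00558) = 0.08056.
True dip = arctan(0.08056) = 4.6°, dipping toward NNE (azimuth ≈ 022°).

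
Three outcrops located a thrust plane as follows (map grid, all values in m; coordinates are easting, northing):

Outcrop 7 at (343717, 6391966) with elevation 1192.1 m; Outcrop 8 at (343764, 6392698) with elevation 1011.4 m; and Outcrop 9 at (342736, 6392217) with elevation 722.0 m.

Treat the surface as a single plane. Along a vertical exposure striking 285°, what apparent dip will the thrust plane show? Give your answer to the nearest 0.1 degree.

25.0°

Two edge vectors: Outcrop 7→Outcrop 8 = (47, 732, -180.7), Outcrop 7→Outcrop 9 = (-981, 251, -470.1).
Normal n = (Outcrop 7→Outcrop 8) × (Outcrop 7→Outcrop 9) = (-298757.5, 199361.4, 729889).
So ∂z/∂easting = −n_x/n_z = 0.40932 and ∂z/∂northing = −n_y/n_z = −0.27314.
Unit vector along 285° is (sin 285°, cos 285°) = (-0.9659, 0.2588).
Slope in that direction = a·(-0.9659) + b·(0.2588) = −0.46607.
Apparent dip = arctan|0.46607| = 25.0° (true dip is 26.2°, so apparent ≤ true as expected).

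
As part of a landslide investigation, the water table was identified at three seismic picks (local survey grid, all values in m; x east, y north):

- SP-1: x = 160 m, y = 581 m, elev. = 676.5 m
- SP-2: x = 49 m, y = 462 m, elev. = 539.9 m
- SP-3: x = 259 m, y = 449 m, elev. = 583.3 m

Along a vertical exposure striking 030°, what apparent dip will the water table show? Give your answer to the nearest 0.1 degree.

42.4°

Let the plane be z = a·x + b·y + c.
SP-2−SP-1: −111a − 119b = −136.6;  SP-3−SP-1: 99a − 132b = −93.2.
Solving gives a = 0.26257, b = 0.90298.
Unit vector along 030° is (sin 30°, cos 30°) = (0.5000, 0.8660).
Slope in that direction = a·(0.5000) + b·(0.8660) = 0.91329.
Apparent dip = arctan|0.91329| = 42.4° (true dip is 43.2°, so apparent ≤ true as expected).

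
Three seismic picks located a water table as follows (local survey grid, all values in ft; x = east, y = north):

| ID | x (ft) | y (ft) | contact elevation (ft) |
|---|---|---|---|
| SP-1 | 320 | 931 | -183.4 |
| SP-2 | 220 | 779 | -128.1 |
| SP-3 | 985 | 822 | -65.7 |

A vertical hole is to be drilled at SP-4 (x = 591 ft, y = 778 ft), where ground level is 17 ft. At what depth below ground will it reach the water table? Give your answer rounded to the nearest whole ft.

Two edge vectors: SP-1→SP-2 = (-100, -152, 55.3), SP-1→SP-3 = (665, -109, 117.7).
Normal n = (SP-1→SP-2) × (SP-1→SP-3) = (-11862.7, 48544.5, 111980).
So ∂z/∂x = −n_x/n_z = 0.10594 and ∂z/∂y = −n_y/n_z = −0.43351.
Intercept c from SP-1: -183.4 − 33.90 + 403.60 = 186.30.
At (591, 778): z_contact = 62.6 − 337.3 + 186.30 = -88.4 ft.
Depth below ground = 17 − (-88.4) = 105 ft.

105 ft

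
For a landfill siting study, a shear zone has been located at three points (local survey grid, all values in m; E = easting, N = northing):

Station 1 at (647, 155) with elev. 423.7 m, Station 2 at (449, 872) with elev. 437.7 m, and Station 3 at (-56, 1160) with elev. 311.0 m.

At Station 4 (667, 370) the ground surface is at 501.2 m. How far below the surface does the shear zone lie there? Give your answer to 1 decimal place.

Two edge vectors: Station 1→Station 2 = (-198, 717, 14), Station 1→Station 3 = (-703, 1005, -112.7).
Normal n = (Station 1→Station 2) × (Station 1→Station 3) = (-94875.9, -32156.6, 305061).
So ∂z/∂E = −n_x/n_z = 0.311006 and ∂z/∂N = −n_y/n_z = 0.105410.
Intercept c from Station 1: 423.7 − 201.22 − 16.34 = 206.14.
At (667, 370): z_contact = 207.44 + 39.00 + 206.14 = 452.58 m.
Depth below ground = 501.2 − 452.58 = 48.6 m.

48.6 m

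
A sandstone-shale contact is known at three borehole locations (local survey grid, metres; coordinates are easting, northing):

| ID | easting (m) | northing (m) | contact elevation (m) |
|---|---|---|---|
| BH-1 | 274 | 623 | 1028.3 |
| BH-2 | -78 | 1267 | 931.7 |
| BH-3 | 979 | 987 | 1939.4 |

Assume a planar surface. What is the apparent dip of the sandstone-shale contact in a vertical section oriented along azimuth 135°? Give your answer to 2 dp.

Let the plane be z = a·easting + b·northing + c.
BH-2−BH-1: −352a + 644b = −96.6;  BH-3−BH-1: 705a + 364b = 911.1.
Solving gives a = 1.06830, b = 0.43392.
Unit vector along 135° is (sin 135°, cos 135°) = (0.7071, -0.7071).
Slope in that direction = a·(0.7071) + b·(-0.7071) = 0.44858.
Apparent dip = arctan|0.44858| = 24.16° (true dip is 49.1°, so apparent ≤ true as expected).

24.16°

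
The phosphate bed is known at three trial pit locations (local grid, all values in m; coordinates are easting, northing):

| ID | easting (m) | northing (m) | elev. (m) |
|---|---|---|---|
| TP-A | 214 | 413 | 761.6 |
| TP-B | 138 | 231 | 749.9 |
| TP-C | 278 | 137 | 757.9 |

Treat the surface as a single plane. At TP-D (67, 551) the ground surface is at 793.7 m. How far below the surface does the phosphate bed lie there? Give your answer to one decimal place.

Two edge vectors: TP-A→TP-B = (-76, -182, -11.7), TP-A→TP-C = (64, -276, -3.7).
Normal n = (TP-A→TP-B) × (TP-A→TP-C) = (-2555.8, -1030, 32624).
So ∂z/∂easting = −n_x/n_z = 0.07834 and ∂z/∂northing = −n_y/n_z = 0.03157.
Intercept c from TP-A: 761.6 − 16.76 − 13.04 = 731.80.
At (67, 551): z_contact = 5.25 + 17.40 + 731.80 = 754.44 m.
Depth below ground = 793.7 − 754.44 = 39.3 m.

39.3 m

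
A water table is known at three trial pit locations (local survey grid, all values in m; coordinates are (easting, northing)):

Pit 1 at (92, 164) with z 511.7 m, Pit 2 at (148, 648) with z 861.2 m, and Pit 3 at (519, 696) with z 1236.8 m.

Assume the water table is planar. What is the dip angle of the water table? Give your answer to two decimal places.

48.16°

Let the plane be z = a·E + b·N + c.
Pit 2−Pit 1: 56a + 484b = 349.5;  Pit 3−Pit 1: 427a + 532b = 725.1.
Solving gives a = 0.93294, b = 0.61416.
Gradient magnitude |∇z| = √(a² + b²) = √(0.87037 + 0.37720) = 1.11695.
True dip = arctan(1.11695) = 48.16°, dipping toward WSW (azimuth ≈ 237°).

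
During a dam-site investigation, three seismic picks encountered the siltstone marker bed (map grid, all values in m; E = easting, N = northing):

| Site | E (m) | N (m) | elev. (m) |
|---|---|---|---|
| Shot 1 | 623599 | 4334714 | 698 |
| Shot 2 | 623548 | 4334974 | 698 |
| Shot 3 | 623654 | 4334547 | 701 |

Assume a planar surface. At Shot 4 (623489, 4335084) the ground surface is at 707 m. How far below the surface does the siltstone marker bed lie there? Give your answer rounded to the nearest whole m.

Let the plane be z = a·E + b·N + c.
Shot 2−Shot 1: −51a + 260b = 0;  Shot 3−Shot 1: 55a − 167b = 3.
Solving gives a = 0.13487809, b = 0.02645686.
Then c = 698 − a·623599 − b·4334714 = −198094.75.
At (623489, 4335084): z_contact = 84095.0 + 114692.7 − 198094.75 = 693.0 m.
Depth below ground = 707 − 693.0 = 14 m.

14 m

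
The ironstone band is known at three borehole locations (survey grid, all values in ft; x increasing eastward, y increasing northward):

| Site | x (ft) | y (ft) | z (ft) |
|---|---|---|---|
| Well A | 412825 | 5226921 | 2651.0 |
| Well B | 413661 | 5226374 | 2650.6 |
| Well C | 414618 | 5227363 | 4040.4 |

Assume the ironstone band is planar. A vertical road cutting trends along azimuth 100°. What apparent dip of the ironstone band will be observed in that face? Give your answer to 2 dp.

22.03°

Two edge vectors: Well A→Well B = (836, -547, -0.4), Well A→Well C = (1793, 442, 1389.4).
Normal n = (Well A→Well B) × (Well A→Well C) = (-759825, -1162255.6, 1350283).
So ∂z/∂x = −n_x/n_z = 0.56272 and ∂z/∂y = −n_y/n_z = 0.86075.
Unit vector along 100° is (sin 100°, cos 100°) = (0.9848, -0.1736).
Slope in that direction = a·(0.9848) + b·(-0.1736) = 0.40470.
Apparent dip = arctan|0.40470| = 22.03° (true dip is 45.8°, so apparent ≤ true as expected).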